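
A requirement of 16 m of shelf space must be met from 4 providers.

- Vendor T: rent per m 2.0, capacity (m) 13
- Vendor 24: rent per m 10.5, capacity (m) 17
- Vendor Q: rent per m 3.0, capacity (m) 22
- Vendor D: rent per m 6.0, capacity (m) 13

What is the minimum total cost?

Fill from the cheapest provider first.
Vendor T at 2.0: take all 13 m → 3 still needed.
Vendor Q at 3.0: take 3 of its 22 → requirement met.
Vendor D, Vendor 24: unused.
Cost = 13×2.0 + 3×3.0 = 35.

35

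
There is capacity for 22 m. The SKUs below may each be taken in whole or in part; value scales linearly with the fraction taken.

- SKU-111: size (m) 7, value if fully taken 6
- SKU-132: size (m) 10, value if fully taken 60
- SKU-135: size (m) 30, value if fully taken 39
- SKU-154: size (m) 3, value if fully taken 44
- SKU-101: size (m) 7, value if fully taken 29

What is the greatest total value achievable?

Best value per unit of size first: SKU-154 44/3≈14.7, SKU-132 60/10≈6, SKU-101 29/7≈4.14, SKU-135 39/30≈1.3, SKU-111 6/7≈0.857.
All 3 m of SKU-154 fit (value 44) — 19 remain.
All 10 m of SKU-132 fit (value 60) — 9 remain.
All 7 m of SKU-101 fit (value 29) — 2 remain.
2 m left: a 2/30 share of SKU-135 gives 39×2/30 = 2.6.
Total value = 135.6.

135.6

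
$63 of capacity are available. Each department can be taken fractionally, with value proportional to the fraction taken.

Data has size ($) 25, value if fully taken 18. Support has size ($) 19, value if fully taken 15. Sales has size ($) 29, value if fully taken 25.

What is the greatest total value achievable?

Rank by value-to-size ratio: Sales 25/29≈0.862, Support 15/19≈0.789, Data 18/25≈0.72.
Sales: take in full, 29 $ for value 25 ; 34 left.
Support: take in full, 19 $ for value 15 ; 15 left.
Fill the last 15 $ with part of Data: 15/25 of it earns 10.8.
Total value = 50.8.

50.8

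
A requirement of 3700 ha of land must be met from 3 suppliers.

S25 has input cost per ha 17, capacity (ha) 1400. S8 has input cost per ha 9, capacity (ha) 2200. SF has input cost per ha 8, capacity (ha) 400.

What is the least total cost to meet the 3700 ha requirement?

41700

Cheapest first:
SF (8): use full 400 — 3300 ha to go.
S8 (9): use full 2200 — 1100 ha to go.
S25 at 17: take 1100 of its 1400 — requirement met.
Cost = 400×8 + 2200×9 + 1100×17 = 41700.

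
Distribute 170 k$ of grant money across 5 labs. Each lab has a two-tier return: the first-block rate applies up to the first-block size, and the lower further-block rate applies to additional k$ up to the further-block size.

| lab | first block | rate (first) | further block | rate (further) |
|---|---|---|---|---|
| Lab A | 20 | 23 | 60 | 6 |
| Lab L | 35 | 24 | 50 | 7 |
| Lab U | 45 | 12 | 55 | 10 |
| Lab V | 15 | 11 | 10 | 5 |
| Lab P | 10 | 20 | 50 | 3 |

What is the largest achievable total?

2655

Treat each block as its own option and order by rate: Lab L/T1 24 > Lab A/T1 23 > Lab P/T1 20 > Lab U/T1 12 > Lab V/T1 11 > Lab U/T2 10 > Lab L/T2 7 > Lab A/T2 6 > Lab V/T2 5 > Lab P/T2 3.
Lab L/T1 (24): +35 → 135 left.
Lab A/T1 (23): +20 → 115 left.
Fill Lab P T1 block (10 at 20) → 105 left.
Lab U T1 at 12: fill all 45 → 60 left.
Lab V T1 at 11: fill all 15 → 45 left.
Lab U/T2: +45 of 55 at 10; pool empty.
Total = 24×35 + 23×20 + 20×10 + 12×45 + 11×15 + 10×45 = 2655.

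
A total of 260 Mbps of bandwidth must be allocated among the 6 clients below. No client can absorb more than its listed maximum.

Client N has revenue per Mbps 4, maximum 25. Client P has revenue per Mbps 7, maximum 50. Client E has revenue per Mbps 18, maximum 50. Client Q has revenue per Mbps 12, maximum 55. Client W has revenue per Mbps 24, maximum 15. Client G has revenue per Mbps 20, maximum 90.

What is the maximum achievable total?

Highest revenue per Mbps first: Client W 24 > Client G 20 > Client E 18 > Client Q 12 > Client P 7 > Client N 4.
Give Client W 15 to hit its cap of 15 ; 245 left.
Client G: +90 to 90 (cap) ; 155 left.
Client E: +50 to 50 (cap) ; 105 left.
Give Client Q 55 to hit its cap of 55 ; 50 left.
Client P takes 50 to reach its cap of 50 ; 0 left.
Total = 7×50 + 18×50 + 12×55 + 24×15 + 20×90 = 4070.

4070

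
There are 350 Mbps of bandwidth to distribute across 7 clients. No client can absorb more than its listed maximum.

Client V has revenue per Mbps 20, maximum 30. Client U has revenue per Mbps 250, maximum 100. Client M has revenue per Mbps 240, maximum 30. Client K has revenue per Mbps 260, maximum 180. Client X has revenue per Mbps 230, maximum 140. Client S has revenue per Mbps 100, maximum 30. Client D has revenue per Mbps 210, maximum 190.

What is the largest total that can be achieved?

Highest revenue per Mbps first: Client K 260 > Client U 250 > Client M 240 > Client X 230 > Client D 210 > Client S 100 > Client V 20.
Give Client K 180 to hit its cap of 180 ; 170 left.
Client U: +100 to 100 (cap) ; 70 left.
Give Client M 30 to hit its cap of 30 ; 40 left.
Only 40 left; Client X takes them to reach 40.
Total = 250×100 + 240×30 + 260×180 + 230×40 = 88200.

88200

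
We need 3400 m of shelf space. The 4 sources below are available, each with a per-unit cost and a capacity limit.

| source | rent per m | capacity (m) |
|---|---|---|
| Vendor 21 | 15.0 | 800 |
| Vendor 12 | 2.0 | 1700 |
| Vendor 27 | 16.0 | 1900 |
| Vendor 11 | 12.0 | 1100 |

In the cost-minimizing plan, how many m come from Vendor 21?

600

Cheapest first:
Vendor 12 (2.0): use full 1700 ; 1700 m to go.
Vendor 11 (12.0): use full 1100 ; 600 m to go.
Take 600 from Vendor 21 at 15.0 to finish.
Vendor 27: unused.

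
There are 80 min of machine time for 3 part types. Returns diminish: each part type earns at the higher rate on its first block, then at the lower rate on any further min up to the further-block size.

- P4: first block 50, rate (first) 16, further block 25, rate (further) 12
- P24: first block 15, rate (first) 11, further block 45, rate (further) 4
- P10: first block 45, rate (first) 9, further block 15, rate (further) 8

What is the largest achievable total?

Order all 6 blocks by rate: P4/tier1 16 > P4/tier2 12 > P24/tier1 11 > P10/tier1 9 > P10/tier2 8 > P24/tier2 4.
P4/tier1 (16): +50 → 30 left.
P4 tier2 at 12: fill all 25 → 5 left.
P24/tier1: +5 of 15 at 11; pool empty.
Total = 16×50 + 12×25 + 11×5 = 1155.

1155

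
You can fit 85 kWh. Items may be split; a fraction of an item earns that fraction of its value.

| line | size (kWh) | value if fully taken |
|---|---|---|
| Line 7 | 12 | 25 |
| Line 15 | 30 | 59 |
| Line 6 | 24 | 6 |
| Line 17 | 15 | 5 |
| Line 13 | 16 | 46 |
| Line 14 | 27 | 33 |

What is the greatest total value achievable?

Best value per unit of size first: Line 13 46/16≈2.88, Line 7 25/12≈2.08, Line 15 59/30≈1.97, Line 14 33/27≈1.22, Line 17 5/15≈0.333, Line 6 6/24≈0.25.
Take all of Line 13 (16 kWh, value 46) ; 69 kWh left.
Line 7: take in full, 12 kWh for value 25 ; 57 left.
Line 15: take in full, 30 kWh for value 59 ; 27 left.
Take all of Line 14 (27 kWh, value 33) ; 0 kWh left.
Total value = 163.

163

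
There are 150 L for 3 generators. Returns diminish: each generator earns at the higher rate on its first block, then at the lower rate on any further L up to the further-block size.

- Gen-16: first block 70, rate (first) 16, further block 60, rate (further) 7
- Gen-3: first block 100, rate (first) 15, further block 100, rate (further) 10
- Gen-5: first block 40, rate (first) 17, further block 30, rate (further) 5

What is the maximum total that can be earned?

2400

Treat each block as its own option and order by rate: Gen-5/tier1 17 > Gen-16/tier1 16 > Gen-3/tier1 15 > Gen-3/tier2 10 > Gen-16/tier2 7 > Gen-5/tier2 5.
Fill Gen-5 tier1 block (40 at 17) → 110 left.
Gen-16/tier1 (16): +70 → 40 left.
40 remain; put them into Gen-3 tier1 at 15.
Total = 17×40 + 16×70 + 15×40 = 2400.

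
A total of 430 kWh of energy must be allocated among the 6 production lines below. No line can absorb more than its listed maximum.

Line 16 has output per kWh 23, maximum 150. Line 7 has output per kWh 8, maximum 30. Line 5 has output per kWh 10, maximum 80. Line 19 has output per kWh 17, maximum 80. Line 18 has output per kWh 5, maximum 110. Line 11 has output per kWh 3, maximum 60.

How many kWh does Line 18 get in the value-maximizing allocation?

Rank by output per kWh: Line 16 23 > Line 19 17 > Line 5 10 > Line 7 8 > Line 18 5 > Line 11 3.
Give Line 16 150 to hit its cap of 150 ; 280 left.
Line 19 takes 80 to reach its cap of 80 ; 200 left.
Line 5: +80 to 80 (cap) ; 120 left.
Give Line 7 30 to hit its cap of 30 ; 90 left.
Only 90 left; Line 18 takes them to reach 90.

90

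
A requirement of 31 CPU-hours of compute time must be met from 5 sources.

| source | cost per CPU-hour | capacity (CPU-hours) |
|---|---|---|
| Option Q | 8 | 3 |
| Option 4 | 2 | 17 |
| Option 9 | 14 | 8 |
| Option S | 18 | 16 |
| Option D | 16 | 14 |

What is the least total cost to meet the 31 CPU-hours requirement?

218

Fill from the cheapest source first.
Option 4 at 2: take all 17 CPU-hours ; 14 still needed.
Option Q at 8: take all 3 CPU-hours ; 11 still needed.
Option 9 at 14: take all 8 CPU-hours ; 3 still needed.
Option D at 16: take 3 of its 14 ; requirement met.
Option S: unused.
Cost = 17×2 + 3×8 + 8×14 + 3×16 = 218.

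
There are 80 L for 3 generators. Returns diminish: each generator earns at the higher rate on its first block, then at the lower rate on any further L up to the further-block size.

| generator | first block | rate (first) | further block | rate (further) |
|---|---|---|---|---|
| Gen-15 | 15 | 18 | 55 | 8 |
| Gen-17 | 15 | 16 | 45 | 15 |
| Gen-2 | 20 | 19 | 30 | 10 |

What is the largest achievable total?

Treat each block as its own option and order by rate: Gen-2/first 19 > Gen-15/first 18 > Gen-17/first 16 > Gen-17/second 15 > Gen-2/second 10 > Gen-15/second 8.
Gen-2/first (19): +20 → 60 left.
Gen-15 first at 18: fill all 15 → 45 left.
Gen-17/first (16): +15 → 30 left.
30 remain; put them into Gen-17 second at 15.
Total = 19×20 + 18×15 + 16×15 + 15×30 = 1340.

1340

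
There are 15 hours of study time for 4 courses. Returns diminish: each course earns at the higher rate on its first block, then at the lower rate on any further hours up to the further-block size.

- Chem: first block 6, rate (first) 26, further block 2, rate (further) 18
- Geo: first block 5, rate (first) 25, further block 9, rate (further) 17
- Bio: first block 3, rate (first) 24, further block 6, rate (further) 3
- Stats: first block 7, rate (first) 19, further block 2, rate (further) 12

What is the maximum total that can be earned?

372

Treat each block as its own option and order by rate: Chem/tier1 26 > Geo/tier1 25 > Bio/tier1 24 > Stats/tier1 19 > Chem/tier2 18 > Geo/tier2 17 > Stats/tier2 12 > Bio/tier2 3.
Chem/tier1 (26): +6 ; 9 left.
Geo/tier1 (25): +5 ; 4 left.
Bio tier1 at 24: fill all 3 ; 1 left.
Stats tier1 at 19: only 1 left, fill 1.
Total = 26×6 + 25×5 + 24×3 + 19×1 = 372.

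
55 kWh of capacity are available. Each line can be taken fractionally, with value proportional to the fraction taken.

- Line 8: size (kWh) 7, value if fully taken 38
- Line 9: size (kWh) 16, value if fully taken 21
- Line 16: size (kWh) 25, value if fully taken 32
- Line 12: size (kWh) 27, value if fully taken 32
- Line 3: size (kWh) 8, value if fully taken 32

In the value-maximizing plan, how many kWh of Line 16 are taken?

24

Best value per unit of size first: Line 8 38/7≈5.43, Line 3 32/8≈4, Line 9 21/16≈1.31, Line 16 32/25≈1.28, Line 12 32/27≈1.19.
Line 8: take in full, 7 kWh for value 38 ; 48 left.
Take all of Line 3 (8 kWh, value 32) ; 40 kWh left.
Take all of Line 9 (16 kWh, value 21) ; 24 kWh left.
24 kWh left: a 24/25 share of Line 16 gives 32×24/25 = 30.72.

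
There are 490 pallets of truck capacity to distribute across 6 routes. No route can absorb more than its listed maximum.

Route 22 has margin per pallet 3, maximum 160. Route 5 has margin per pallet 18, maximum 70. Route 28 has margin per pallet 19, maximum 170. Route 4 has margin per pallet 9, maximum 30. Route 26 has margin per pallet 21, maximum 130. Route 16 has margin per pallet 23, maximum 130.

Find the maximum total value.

10030

Order the routes by margin per pallet: Route 16 23 > Route 26 21 > Route 28 19 > Route 5 18 > Route 4 9 > Route 22 3.
Route 16: +130 to 130 (cap) ; 360 left.
Route 26 takes 130 to reach its cap of 130 ; 230 left.
Route 28: +170 to 170 (cap) ; 60 left.
Only 60 left; Route 5 takes them to reach 60.
Total = 18×60 + 19×170 + 21×130 + 23×130 = 10030.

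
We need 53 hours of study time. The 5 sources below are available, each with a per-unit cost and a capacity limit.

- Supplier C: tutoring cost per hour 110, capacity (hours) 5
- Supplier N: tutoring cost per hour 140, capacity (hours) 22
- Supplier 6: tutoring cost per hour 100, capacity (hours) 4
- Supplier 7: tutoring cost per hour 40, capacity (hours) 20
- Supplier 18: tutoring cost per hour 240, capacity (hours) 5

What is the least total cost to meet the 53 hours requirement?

Cheapest first:
Supplier 7 at 40: take all 20 hours ; 33 still needed.
Supplier 6 (100): use full 4 ; 29 hours to go.
Take 5 from Supplier C at 110 ; need 24 more.
Supplier N at 140: take all 22 hours ; 2 still needed.
Take 2 from Supplier 18 at 240 to finish.
Cost = 20×40 + 4×100 + 5×110 + 22×140 + 2×240 = 5310.

5310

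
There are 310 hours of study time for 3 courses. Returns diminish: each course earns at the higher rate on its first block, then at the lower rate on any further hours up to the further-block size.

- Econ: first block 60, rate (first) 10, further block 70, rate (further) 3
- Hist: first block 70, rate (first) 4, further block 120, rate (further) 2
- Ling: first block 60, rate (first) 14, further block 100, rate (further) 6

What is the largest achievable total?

Order all 6 blocks by rate: Ling/tier1 14 > Econ/tier1 10 > Ling/tier2 6 > Hist/tier1 4 > Econ/tier2 3 > Hist/tier2 2.
Ling tier1 at 14: fill all 60 → 250 left.
Econ/tier1 (10): +60 → 190 left.
Fill Ling tier2 block (100 at 6) → 90 left.
Hist/tier1 (4): +70 → 20 left.
Econ/tier2: +20 of 70 at 3; pool empty.
Total = 14×60 + 10×60 + 6×100 + 4×70 + 3×20 = 2380.

2380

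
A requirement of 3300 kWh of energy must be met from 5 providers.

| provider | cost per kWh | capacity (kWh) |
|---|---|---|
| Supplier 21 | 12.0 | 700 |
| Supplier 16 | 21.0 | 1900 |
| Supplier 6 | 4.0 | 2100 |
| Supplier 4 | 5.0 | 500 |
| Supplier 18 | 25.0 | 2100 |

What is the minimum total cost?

19300

Cheapest first:
Supplier 6 at 4.0: take all 2100 kWh ; 1200 still needed.
Take 500 from Supplier 4 at 5.0 ; need 700 more.
Take 700 from Supplier 21 at 12.0 ; need 0 more.
Supplier 16, Supplier 18: unused.
Cost = 2100×4.0 + 500×5.0 + 700×12.0 = 19300.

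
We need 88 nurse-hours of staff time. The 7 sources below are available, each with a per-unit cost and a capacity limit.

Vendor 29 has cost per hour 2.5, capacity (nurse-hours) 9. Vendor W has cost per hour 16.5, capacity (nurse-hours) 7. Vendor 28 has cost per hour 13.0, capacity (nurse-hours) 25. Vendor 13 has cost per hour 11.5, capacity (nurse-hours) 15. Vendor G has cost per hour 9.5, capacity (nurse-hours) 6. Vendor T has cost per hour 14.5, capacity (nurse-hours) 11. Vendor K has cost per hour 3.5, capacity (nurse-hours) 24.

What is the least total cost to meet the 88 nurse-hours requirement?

791.5

Use sources in increasing cost order.
Take 9 from Vendor 29 at 2.5 — need 79 more.
Take 24 from Vendor K at 3.5 — need 55 more.
Vendor G at 9.5: take all 6 nurse-hours — 49 still needed.
Take 15 from Vendor 13 at 11.5 — need 34 more.
Take 25 from Vendor 28 at 13.0 — need 9 more.
Take 9 from Vendor T at 14.5 to finish.
Vendor W: unused.
Cost = 9×2.5 + 24×3.5 + 6×9.5 + 15×11.5 + 25×13.0 + 9×14.5 = 791.5.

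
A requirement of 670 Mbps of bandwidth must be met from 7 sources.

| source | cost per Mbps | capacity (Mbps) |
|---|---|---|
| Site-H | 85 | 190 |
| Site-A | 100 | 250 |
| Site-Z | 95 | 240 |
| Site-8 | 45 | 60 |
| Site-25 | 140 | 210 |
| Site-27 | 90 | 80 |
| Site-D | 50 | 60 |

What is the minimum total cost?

Cheapest first:
Site-8 (45): use full 60 ; 610 Mbps to go.
Take 60 from Site-D at 50 ; need 550 more.
Site-H (85): use full 190 ; 360 Mbps to go.
Take 80 from Site-27 at 90 ; need 280 more.
Take 240 from Site-Z at 95 ; need 40 more.
Take 40 from Site-A at 100 to finish.
Site-25: unused.
Cost = 60×45 + 60×50 + 190×85 + 80×90 + 240×95 + 40×100 = 55850.

55850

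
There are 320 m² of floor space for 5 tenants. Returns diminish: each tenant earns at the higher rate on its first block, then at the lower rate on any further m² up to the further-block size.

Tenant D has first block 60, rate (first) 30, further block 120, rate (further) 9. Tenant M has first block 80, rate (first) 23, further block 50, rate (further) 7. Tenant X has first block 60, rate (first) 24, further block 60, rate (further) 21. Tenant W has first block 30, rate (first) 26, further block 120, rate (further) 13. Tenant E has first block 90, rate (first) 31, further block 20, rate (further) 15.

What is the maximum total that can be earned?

Treat each block as its own option and order by rate: Tenant E/first 31 > Tenant D/first 30 > Tenant W/first 26 > Tenant X/first 24 > Tenant M/first 23 > Tenant X/second 21 > Tenant E/second 15 > Tenant W/second 13 > Tenant D/second 9 > Tenant M/second 7.
Tenant E first at 31: fill all 90 → 230 left.
Tenant D/first (30): +60 → 170 left.
Tenant W/first (26): +30 → 140 left.
Fill Tenant X first block (60 at 24) → 80 left.
Fill Tenant M first block (80 at 23) → 0 left.
Total = 31×90 + 30×60 + 26×30 + 24×60 + 23×80 = 8650.

8650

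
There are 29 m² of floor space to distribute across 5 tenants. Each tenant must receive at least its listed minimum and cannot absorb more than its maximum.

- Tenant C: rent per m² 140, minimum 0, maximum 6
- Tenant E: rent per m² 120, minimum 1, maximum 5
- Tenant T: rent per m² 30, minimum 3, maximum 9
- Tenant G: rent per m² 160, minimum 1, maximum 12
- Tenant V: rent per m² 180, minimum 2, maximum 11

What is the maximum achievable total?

Meeting every minimum uses 0+1+3+1+2 = 7 m², leaving 22.
Order the tenants by rent per m²: Tenant V 180 > Tenant G 160 > Tenant C 140 > Tenant E 120 > Tenant T 30.
Tenant V: +9 to 11 (cap) — 13 left.
Tenant G takes 11 more to reach its cap of 12 — 2 left.
Only 2 left; Tenant C takes them to reach 2.
Total = 140×2 + 120×1 + 30×3 + 160×12 + 180×11 = 4390.

4390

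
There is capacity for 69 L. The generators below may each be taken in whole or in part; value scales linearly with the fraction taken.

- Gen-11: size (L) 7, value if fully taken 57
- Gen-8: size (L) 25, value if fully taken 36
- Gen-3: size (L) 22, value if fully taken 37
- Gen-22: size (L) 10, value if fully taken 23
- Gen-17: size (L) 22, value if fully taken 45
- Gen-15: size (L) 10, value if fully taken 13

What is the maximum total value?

173.52

Sort by value density: Gen-11 57/7≈8.14, Gen-22 23/10≈2.3, Gen-17 45/22≈2.05, Gen-3 37/22≈1.68, Gen-8 36/25≈1.44, Gen-15 13/10≈1.3.
Gen-11: take in full, 7 L for value 57 ; 62 left.
Take all of Gen-22 (10 L, value 23) ; 52 L left.
Take all of Gen-17 (22 L, value 45) ; 30 L left.
Take all of Gen-3 (22 L, value 37) ; 8 L left.
8 L left: a 8/25 share of Gen-8 gives 36×8/25 = 11.52.
Total value = 173.52.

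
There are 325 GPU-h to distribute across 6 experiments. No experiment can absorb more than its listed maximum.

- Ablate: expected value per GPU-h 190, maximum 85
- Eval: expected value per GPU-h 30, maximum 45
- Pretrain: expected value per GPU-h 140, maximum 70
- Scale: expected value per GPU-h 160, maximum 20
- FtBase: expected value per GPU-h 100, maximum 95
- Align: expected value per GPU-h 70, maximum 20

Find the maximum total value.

Highest expected value per GPU-h first: Ablate 190 > Scale 160 > Pretrain 140 > FtBase 100 > Align 70 > Eval 30.
Give Ablate 85 to hit its cap of 85 → 240 left.
Scale takes 20 to reach its cap of 20 → 220 left.
Pretrain: +70 to 70 (cap) → 150 left.
FtBase takes 95 to reach its cap of 95 → 55 left.
Align: +20 to 20 (cap) → 35 left.
Only 35 left; Eval takes them to reach 35.
Total = 190×85 + 30×35 + 140×70 + 160×20 + 100×95 + 70×20 = 41100.

41100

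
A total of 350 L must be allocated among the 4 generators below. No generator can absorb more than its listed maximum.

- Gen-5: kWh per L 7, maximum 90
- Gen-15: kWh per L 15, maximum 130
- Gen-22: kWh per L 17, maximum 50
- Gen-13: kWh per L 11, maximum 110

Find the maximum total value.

Highest kWh per L first: Gen-22 17 > Gen-15 15 > Gen-13 11 > Gen-5 7.
Give Gen-22 50 to hit its cap of 50 → 300 left.
Gen-15: +130 to 130 (cap) → 170 left.
Gen-13 takes 110 to reach its cap of 110 → 60 left.
Gen-5: +60 (room for 90) → 60. Pool exhausted.
Total = 7×60 + 15×130 + 17×50 + 11×110 = 4430.

4430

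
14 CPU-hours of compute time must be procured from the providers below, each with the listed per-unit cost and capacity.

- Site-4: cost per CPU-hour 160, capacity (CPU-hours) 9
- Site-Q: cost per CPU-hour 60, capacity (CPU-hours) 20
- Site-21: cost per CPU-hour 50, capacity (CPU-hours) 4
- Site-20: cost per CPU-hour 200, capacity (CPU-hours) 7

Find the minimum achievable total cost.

Cheapest first:
Site-21 (50): use full 4 → 10 CPU-hours to go.
Site-Q at 60: take 10 of its 20 → requirement met.
Site-4, Site-20: unused.
Cost = 4×50 + 10×60 = 800.

800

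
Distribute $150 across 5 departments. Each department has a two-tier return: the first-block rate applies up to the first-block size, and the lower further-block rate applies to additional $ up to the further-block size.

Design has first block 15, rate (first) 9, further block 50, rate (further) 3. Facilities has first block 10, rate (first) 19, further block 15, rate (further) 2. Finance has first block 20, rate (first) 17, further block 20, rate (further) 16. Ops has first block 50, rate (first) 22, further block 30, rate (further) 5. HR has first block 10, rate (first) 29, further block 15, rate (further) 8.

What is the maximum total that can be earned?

Rank every tier by rate: HR/T1 29 > Ops/T1 22 > Facilities/T1 19 > Finance/T1 17 > Finance/T2 16 > Design/T1 9 > HR/T2 8 > Ops/T2 5 > Design/T2 3 > Facilities/T2 2.
HR/T1 (29): +10 → 140 left.
Ops T1 at 22: fill all 50 → 90 left.
Facilities T1 at 19: fill all 10 → 80 left.
Fill Finance T1 block (20 at 17) → 60 left.
Finance/T2 (16): +20 → 40 left.
Fill Design T1 block (15 at 9) → 25 left.
Fill HR T2 block (15 at 8) → 10 left.
10 remain; put them into Ops T2 at 5.
Total = 29×10 + 22×50 + 19×10 + 17×20 + 16×20 + 9×15 + 8×15 + 5×10 = 2545.

2545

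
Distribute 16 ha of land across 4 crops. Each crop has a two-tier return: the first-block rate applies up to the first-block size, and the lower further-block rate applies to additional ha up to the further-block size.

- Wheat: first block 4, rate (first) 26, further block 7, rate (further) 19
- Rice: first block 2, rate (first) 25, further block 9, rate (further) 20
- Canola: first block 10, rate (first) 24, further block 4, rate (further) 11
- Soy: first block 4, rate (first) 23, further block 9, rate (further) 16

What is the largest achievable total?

Order all 8 blocks by rate: Wheat/first 26 > Rice/first 25 > Canola/first 24 > Soy/first 23 > Rice/second 20 > Wheat/second 19 > Soy/second 16 > Canola/second 11.
Wheat first at 26: fill all 4 → 12 left.
Rice first at 25: fill all 2 → 10 left.
Canola/first (24): +10 → 0 left.
Total = 26×4 + 25×2 + 24×10 = 394.

394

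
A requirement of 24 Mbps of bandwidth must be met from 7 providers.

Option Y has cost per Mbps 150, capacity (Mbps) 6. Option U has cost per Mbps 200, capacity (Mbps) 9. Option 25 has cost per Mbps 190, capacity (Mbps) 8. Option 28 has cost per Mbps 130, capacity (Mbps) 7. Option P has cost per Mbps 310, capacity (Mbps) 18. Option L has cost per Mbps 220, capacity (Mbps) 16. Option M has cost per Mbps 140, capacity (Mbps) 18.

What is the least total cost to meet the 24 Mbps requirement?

3290

Fill from the cheapest provider first.
Option 28 at 130: take all 7 Mbps — 17 still needed.
Option M at 140: take 17 of its 18 — requirement met.
Option Y, Option 25, Option U, Option L, Option P: unused.
Cost = 7×130 + 17×140 = 3290.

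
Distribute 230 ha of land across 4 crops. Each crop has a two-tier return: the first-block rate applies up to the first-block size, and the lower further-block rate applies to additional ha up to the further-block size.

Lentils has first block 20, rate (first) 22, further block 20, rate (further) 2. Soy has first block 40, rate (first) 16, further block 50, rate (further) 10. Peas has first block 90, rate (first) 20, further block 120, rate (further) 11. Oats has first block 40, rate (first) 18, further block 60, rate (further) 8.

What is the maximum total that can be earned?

4040

Rank every tier by rate: Lentils/first 22 > Peas/first 20 > Oats/first 18 > Soy/first 16 > Peas/second 11 > Soy/second 10 > Oats/second 8 > Lentils/second 2.
Lentils first at 22: fill all 20 → 210 left.
Peas/first (20): +90 → 120 left.
Fill Oats first block (40 at 18) → 80 left.
Soy first at 16: fill all 40 → 40 left.
40 remain; put them into Peas second at 11.
Total = 22×20 + 20×90 + 18×40 + 16×40 + 11×40 = 4040.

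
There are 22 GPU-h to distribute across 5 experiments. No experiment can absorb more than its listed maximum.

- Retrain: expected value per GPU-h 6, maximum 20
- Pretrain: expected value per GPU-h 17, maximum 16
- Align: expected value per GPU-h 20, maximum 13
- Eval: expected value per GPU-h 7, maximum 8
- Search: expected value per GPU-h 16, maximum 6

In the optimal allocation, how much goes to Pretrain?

9

Highest expected value per GPU-h first: Align 20 > Pretrain 17 > Search 16 > Eval 7 > Retrain 6.
Give Align 13 to hit its cap of 13 → 9 left.
Pretrain has room for 16 but only 9 remain, so it gets 9.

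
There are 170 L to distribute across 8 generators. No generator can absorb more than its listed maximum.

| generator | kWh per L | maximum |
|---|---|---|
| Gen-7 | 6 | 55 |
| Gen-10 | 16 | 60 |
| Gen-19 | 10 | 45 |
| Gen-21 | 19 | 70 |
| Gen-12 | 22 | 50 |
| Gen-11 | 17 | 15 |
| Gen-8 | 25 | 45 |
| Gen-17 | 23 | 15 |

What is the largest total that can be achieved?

3710

Order the generators by kWh per L: Gen-8 25 > Gen-17 23 > Gen-12 22 > Gen-21 19 > Gen-11 17 > Gen-10 16 > Gen-19 10 > Gen-7 6.
Give Gen-8 45 to hit its cap of 45 → 125 left.
Gen-17 takes 15 to reach its cap of 15 → 110 left.
Give Gen-12 50 to hit its cap of 50 → 60 left.
Gen-21 has room for 70 but only 60 remain, so it gets 60.
Total = 19×60 + 22×50 + 25×45 + 23×15 = 3710.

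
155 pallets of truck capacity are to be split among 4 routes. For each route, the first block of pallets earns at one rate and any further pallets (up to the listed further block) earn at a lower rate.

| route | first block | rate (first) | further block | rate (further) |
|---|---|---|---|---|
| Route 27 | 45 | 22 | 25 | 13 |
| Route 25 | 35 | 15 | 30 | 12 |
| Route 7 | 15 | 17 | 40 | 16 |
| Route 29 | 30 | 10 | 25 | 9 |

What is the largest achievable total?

Order all 8 blocks by rate: Route 27/T1 22 > Route 7/T1 17 > Route 7/T2 16 > Route 25/T1 15 > Route 27/T2 13 > Route 25/T2 12 > Route 29/T1 10 > Route 29/T2 9.
Fill Route 27 T1 block (45 at 22) ; 110 left.
Route 7 T1 at 17: fill all 15 ; 95 left.
Route 7/T2 (16): +40 ; 55 left.
Fill Route 25 T1 block (35 at 15) ; 20 left.
Route 27/T2: +20 of 25 at 13; pool empty.
Total = 22×45 + 17×15 + 16×40 + 15×35 + 13×20 = 2670.

2670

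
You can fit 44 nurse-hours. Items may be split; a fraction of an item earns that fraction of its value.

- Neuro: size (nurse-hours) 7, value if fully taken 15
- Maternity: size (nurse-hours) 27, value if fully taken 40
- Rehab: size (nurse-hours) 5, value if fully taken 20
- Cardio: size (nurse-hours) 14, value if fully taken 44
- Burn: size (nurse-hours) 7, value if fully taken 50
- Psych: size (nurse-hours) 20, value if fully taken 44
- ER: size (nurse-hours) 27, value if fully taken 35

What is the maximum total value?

Sort by value density: Burn 50/7≈7.14, Rehab 20/5≈4, Cardio 44/14≈3.14, Psych 44/20≈2.2, Neuro 15/7≈2.14, Maternity 40/27≈1.48, ER 35/27≈1.3.
All 7 nurse-hours of Burn fit (value 50) ; 37 remain.
Take all of Rehab (5 nurse-hours, value 20) ; 32 nurse-hours left.
Take all of Cardio (14 nurse-hours, value 44) ; 18 nurse-hours left.
Only 18 nurse-hours remain; take 18/20 of Psych for value 44×18/20 = 39.6.
Total value = 153.6.

153.6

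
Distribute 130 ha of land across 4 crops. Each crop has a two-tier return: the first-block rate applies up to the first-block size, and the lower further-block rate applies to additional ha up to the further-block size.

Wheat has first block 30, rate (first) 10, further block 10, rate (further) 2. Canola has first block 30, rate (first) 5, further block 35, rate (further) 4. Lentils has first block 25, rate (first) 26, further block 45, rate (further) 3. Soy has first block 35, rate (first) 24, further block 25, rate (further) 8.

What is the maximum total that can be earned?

2065

Order all 8 blocks by rate: Lentils/tier1 26 > Soy/tier1 24 > Wheat/tier1 10 > Soy/tier2 8 > Canola/tier1 5 > Canola/tier2 4 > Lentils/tier2 3 > Wheat/tier2 2.
Fill Lentils tier1 block (25 at 26) — 105 left.
Fill Soy tier1 block (35 at 24) — 70 left.
Wheat/tier1 (10): +30 — 40 left.
Soy/tier2 (8): +25 — 15 left.
Canola tier1 at 5: only 15 left, fill 15.
Total = 26×25 + 24×35 + 10×30 + 8×25 + 5×15 = 2065.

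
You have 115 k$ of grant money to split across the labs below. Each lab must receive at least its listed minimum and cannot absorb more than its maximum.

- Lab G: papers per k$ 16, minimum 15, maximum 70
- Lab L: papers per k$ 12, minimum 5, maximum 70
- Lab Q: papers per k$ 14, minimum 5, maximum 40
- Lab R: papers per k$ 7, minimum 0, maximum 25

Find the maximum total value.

1740

Meeting every minimum uses 15+5+5+0 = 25 k$, leaving 90.
Rank by papers per k$: Lab G 16 > Lab Q 14 > Lab L 12 > Lab R 7.
Lab G: +55 to 70 (cap) ; 35 left.
Lab Q takes 35 more to reach its cap of 40 ; 0 left.
Total = 16×70 + 12×5 + 14×40 = 1740.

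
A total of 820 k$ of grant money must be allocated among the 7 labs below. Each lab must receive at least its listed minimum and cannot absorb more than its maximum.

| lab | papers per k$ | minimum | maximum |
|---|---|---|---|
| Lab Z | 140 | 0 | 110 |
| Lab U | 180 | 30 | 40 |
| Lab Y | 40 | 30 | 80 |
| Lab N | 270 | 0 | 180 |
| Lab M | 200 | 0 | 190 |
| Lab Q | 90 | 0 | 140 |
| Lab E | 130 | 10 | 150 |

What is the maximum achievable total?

Meeting every minimum uses 0+30+30+0+0+0+10 = 70 k$, leaving 750.
Rank by papers per k$: Lab N 270 > Lab M 200 > Lab U 180 > Lab Z 140 > Lab E 130 > Lab Q 90 > Lab Y 40.
Give Lab N 180 more to hit its cap of 180 ; 570 left.
Lab M takes 190 more to reach its cap of 190 ; 380 left.
Lab U: +10 to 40 (cap) ; 370 left.
Lab Z takes 110 more to reach its cap of 110 ; 260 left.
Lab E: +140 to 150 (cap) ; 120 left.
Only 120 left; Lab Q takes them to reach 120.
Total = 140×110 + 180×40 + 40×30 + 270×180 + 200×190 + 90×120 + 130×150 = 140700.

140700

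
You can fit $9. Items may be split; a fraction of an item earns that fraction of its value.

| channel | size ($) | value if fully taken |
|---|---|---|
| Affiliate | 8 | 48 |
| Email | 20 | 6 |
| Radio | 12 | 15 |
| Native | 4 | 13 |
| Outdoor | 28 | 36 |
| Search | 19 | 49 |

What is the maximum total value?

Best value per unit of size first: Affiliate 48/8≈6, Native 13/4≈3.25, Search 49/19≈2.58, Outdoor 36/28≈1.29, Radio 15/12≈1.25, Email 6/20≈0.3.
All 8 $ of Affiliate fit (value 48) → 1 remain.
Fill the last 1 $ with part of Native: 1/4 of it earns 3.25.
Total value = 51.25.

51.25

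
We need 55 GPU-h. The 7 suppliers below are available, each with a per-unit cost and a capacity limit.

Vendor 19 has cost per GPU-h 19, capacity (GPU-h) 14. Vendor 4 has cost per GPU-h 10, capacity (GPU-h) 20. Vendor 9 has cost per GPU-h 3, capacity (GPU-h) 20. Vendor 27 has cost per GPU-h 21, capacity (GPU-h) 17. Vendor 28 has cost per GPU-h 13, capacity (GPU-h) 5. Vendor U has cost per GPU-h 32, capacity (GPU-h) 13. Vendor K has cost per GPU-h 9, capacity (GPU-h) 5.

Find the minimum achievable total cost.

465

Cheapest first:
Vendor 9 at 3: take all 20 GPU-h ; 35 still needed.
Vendor K at 9: take all 5 GPU-h ; 30 still needed.
Vendor 4 at 10: take all 20 GPU-h ; 10 still needed.
Vendor 28 (13): use full 5 ; 5 GPU-h to go.
Take 5 from Vendor 19 at 19 to finish.
Vendor 27, Vendor U: unused.
Cost = 20×3 + 5×9 + 20×10 + 5×13 + 5×19 = 465.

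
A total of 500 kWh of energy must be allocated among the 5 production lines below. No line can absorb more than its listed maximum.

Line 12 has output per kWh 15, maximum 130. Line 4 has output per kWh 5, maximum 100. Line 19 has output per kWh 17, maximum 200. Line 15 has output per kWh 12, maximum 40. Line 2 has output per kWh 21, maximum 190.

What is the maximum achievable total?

Rank by output per kWh: Line 2 21 > Line 19 17 > Line 12 15 > Line 15 12 > Line 4 5.
Give Line 2 190 to hit its cap of 190 — 310 left.
Line 19: +200 to 200 (cap) — 110 left.
Line 12 has room for 130 but only 110 remain, so it gets 110.
Total = 15×110 + 17×200 + 21×190 = 9040.

9040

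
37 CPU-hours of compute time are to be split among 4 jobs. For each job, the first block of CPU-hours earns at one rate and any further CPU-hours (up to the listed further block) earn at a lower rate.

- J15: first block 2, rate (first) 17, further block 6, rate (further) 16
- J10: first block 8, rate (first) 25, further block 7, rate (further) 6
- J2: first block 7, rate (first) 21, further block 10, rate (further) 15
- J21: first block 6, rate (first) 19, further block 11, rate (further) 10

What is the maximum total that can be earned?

711

Order all 8 blocks by rate: J10/T1 25 > J2/T1 21 > J21/T1 19 > J15/T1 17 > J15/T2 16 > J2/T2 15 > J21/T2 10 > J10/T2 6.
J10 T1 at 25: fill all 8 → 29 left.
J2/T1 (21): +7 → 22 left.
J21 T1 at 19: fill all 6 → 16 left.
J15/T1 (17): +2 → 14 left.
J15/T2 (16): +6 → 8 left.
J2/T2: +8 of 10 at 15; pool empty.
Total = 25×8 + 21×7 + 19×6 + 17×2 + 16×6 + 15×8 = 711.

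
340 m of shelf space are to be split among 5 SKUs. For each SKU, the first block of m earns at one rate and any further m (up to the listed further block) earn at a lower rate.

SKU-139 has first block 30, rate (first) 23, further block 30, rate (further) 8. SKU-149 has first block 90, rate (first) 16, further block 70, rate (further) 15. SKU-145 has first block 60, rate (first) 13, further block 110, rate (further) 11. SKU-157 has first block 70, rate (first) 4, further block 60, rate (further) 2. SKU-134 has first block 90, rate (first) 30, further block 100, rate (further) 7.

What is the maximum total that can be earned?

Rank every tier by rate: SKU-134/T1 30 > SKU-139/T1 23 > SKU-149/T1 16 > SKU-149/T2 15 > SKU-145/T1 13 > SKU-145/T2 11 > SKU-139/T2 8 > SKU-134/T2 7 > SKU-157/T1 4 > SKU-157/T2 2.
SKU-134/T1 (30): +90 — 250 left.
SKU-139 T1 at 23: fill all 30 — 220 left.
SKU-149 T1 at 16: fill all 90 — 130 left.
SKU-149/T2 (15): +70 — 60 left.
SKU-145 T1 at 13: fill all 60 — 0 left.
Total = 30×90 + 23×30 + 16×90 + 15×70 + 13×60 = 6660.

6660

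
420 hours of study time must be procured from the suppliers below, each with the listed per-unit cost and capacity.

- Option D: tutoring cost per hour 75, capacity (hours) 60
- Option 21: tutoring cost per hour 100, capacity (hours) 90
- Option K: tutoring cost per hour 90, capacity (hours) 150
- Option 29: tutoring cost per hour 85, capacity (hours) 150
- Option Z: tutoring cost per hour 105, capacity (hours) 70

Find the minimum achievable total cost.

36750

Use suppliers in increasing cost order.
Option D at 75: take all 60 hours → 360 still needed.
Option 29 at 85: take all 150 hours → 210 still needed.
Take 150 from Option K at 90 → need 60 more.
Option 21 (100): take the remaining 60 → done.
Option Z: unused.
Cost = 60×75 + 150×85 + 150×90 + 60×100 = 36750.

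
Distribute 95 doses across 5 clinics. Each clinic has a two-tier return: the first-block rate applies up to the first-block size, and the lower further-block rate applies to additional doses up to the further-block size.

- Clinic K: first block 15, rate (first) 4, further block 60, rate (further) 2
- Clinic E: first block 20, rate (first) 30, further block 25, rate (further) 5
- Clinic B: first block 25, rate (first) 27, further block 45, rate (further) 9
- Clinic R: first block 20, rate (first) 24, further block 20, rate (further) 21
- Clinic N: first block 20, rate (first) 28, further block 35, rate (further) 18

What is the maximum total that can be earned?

Treat each block as its own option and order by rate: Clinic E/first 30 > Clinic N/first 28 > Clinic B/first 27 > Clinic R/first 24 > Clinic R/second 21 > Clinic N/second 18 > Clinic B/second 9 > Clinic E/second 5 > Clinic K/first 4 > Clinic K/second 2.
Fill Clinic E first block (20 at 30) → 75 left.
Clinic N/first (28): +20 → 55 left.
Clinic B/first (27): +25 → 30 left.
Fill Clinic R first block (20 at 24) → 10 left.
Clinic R/second: +10 of 20 at 21; pool empty.
Total = 30×20 + 28×20 + 27×25 + 24×20 + 21×10 = 2525.

2525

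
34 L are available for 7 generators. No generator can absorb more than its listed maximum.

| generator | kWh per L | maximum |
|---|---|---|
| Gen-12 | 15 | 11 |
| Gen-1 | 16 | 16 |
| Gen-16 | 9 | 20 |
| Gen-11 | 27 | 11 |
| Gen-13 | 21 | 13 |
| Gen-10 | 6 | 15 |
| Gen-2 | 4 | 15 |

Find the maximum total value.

Highest kWh per L first: Gen-11 27 > Gen-13 21 > Gen-1 16 > Gen-12 15 > Gen-16 9 > Gen-10 6 > Gen-2 4.
Gen-11 takes 11 to reach its cap of 11 ; 23 left.
Gen-13: +13 to 13 (cap) ; 10 left.
Gen-1 has room for 16 but only 10 remain, so it gets 10.
Total = 16×10 + 27×11 + 21×13 = 730.

730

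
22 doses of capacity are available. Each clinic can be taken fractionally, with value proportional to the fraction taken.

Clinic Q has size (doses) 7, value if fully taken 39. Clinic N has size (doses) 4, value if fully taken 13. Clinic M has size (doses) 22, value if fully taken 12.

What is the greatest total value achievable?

Sort by value density: Clinic Q 39/7≈5.57, Clinic N 13/4≈3.25, Clinic M 12/22≈0.545.
All 7 doses of Clinic Q fit (value 39) — 15 remain.
Take all of Clinic N (4 doses, value 13) — 11 doses left.
Fill the last 11 doses with part of Clinic M: 11/22 of it earns 6.
Total value = 58.

58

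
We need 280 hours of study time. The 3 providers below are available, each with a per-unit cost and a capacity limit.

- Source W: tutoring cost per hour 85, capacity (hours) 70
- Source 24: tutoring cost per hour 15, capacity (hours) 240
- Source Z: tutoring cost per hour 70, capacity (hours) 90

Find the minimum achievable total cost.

Cheapest first:
Source 24 at 15: take all 240 hours → 40 still needed.
Source Z at 70: take 40 of its 90 → requirement met.
Source W: unused.
Cost = 240×15 + 40×70 = 6400.

6400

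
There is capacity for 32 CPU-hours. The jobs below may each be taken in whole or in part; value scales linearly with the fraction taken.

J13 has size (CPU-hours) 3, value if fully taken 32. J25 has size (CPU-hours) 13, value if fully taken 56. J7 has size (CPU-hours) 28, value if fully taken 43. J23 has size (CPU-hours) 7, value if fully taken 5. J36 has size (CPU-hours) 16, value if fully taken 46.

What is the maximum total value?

Sort by value density: J13 32/3≈10.7, J25 56/13≈4.31, J36 46/16≈2.88, J7 43/28≈1.54, J23 5/7≈0.714.
Take all of J13 (3 CPU-hours, value 32) — 29 CPU-hours left.
Take all of J25 (13 CPU-hours, value 56) — 16 CPU-hours left.
All 16 CPU-hours of J36 fit (value 46) — 0 remain.
Total value = 134.

134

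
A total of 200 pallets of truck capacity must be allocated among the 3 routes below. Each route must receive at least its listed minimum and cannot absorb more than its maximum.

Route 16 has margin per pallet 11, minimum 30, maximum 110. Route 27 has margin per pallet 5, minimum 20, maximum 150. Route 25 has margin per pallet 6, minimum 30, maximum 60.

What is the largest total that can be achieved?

Meeting every minimum uses 30+20+30 = 80 pallets, leaving 120.
Highest margin per pallet first: Route 16 11 > Route 25 6 > Route 27 5.
Give Route 16 80 more to hit its cap of 110 — 40 left.
Route 25: +30 to 60 (cap) — 10 left.
Only 10 left; Route 27 takes them to reach 30.
Total = 11×110 + 5×30 + 6×60 = 1720.

1720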